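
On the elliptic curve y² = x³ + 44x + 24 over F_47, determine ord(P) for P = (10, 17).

2P: tangent at (10, 17): λ = (3·10² + 44)/(2·17) ≡ 15/34. 34⁻¹ ≡ 18 (mod 47), so λ ≡ 15·18 ≡ 35.
  x = λ² - 10 - 10 = 1225 - 20 ≡ 30; y = λ·(10 - 30) - 17 ≡ 35. → (30, 35)
3P: (30, 35) + (10, 17). λ = (17 - 35)/(10 - 30) ≡ 29/27 mod 47. 27⁻¹ ≡ 7 (mod 47), so λ ≡ 15.
  x = λ² - 30 - 10 = 225 - 40 ≡ 44; y = λ·(30 - 44) - 35 ≡ 37. → (44, 37)
4P: (44, 37) + (10, 17). λ = (17 - 37)/(10 - 44) ≡ 27/13 mod 47. 13⁻¹ ≡ 29 (mod 47) since 13·29 = 377 ≡ 1, so λ ≡ 31.
  x = λ² - 44 - 10 = 961 - 54 ≡ 14; y = λ·(44 - 14) - 37 ≡ 0. → (14, 0)
5P: (14, 0) + (10, 17). λ = (17 - 0)/(10 - 14) ≡ 17/43 mod 47. 43⁻¹ ≡ 35 (mod 47), so λ ≡ 31.
  x = λ² - 14 - 10 = 961 - 24 ≡ 44; y = λ·(14 - 44) - 0 ≡ 10. → (44, 10)
6P: (44, 10) + (10, 17). λ = (17 - 10)/(10 - 44) ≡ 7/13 mod 47. 13⁻¹ ≡ 29 (mod 47) since 13·29 = 377 ≡ 1, so λ ≡ 15.
  x = λ² - 44 - 10 = 225 - 54 ≡ 30; y = λ·(44 - 30) - 10 ≡ 12. → (30, 12)
7P: (30, 12) + (10, 17). λ = (17 - 12)/(10 - 30) ≡ 5/27 mod 47. 27⁻¹ ≡ 7 (mod 47), so λ ≡ 35.
  x = λ² - 30 - 10 = 1225 - 40 ≡ 10; y = λ·(30 - 10) - 12 ≡ 30. → (10, 30)
8P: (10, 30) + (10, 17): same x and y₁ ≡ -y₂, so the sum is O.
8P = O, so the order is 8.

8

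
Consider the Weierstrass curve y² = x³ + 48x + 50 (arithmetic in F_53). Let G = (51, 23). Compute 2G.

(5, 37)

tangent at (51, 23): λ = (3·51² + 48)/(2·23) ≡ 7/46. 46⁻¹ ≡ 15 (mod 53) since 46·15 = 690 ≡ 1, so λ ≡ 7·15 ≡ 52.
  x = λ² - 51 - 51 = 2704 - 102 ≡ 5; y = λ·(51 - 5) - 23 ≡ 37. → (5, 37)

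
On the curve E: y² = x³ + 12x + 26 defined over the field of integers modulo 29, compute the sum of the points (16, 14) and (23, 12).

(25, 1)

(16, 14) + (23, 12). λ = (12 - 14)/(23 - 16) ≡ 27/7 mod 29. 7⁻¹ ≡ 25 (mod 29) since 7·25 = 175 ≡ 1, so λ ≡ 8.
  x = λ² - 16 - 23 = 64 - 39 ≡ 25; y = λ·(16 - 25) - 14 ≡ 1. → (25, 1)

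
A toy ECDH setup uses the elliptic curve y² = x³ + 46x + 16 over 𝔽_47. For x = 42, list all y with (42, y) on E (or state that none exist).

x³ + 46x + 16 = 76036 ≡ 37 (mod 47).
Square roots of 37 mod 47: 15 and 32 (since 15² = 225 ≡ 37).

15, 32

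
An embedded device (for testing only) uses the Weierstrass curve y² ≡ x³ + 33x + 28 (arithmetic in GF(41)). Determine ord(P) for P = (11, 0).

2P: (11, 0) + (11, 0): same x and y₁ ≡ -y₂, so the sum is 𝒪.
2P = 𝒪, so the order is 2.

2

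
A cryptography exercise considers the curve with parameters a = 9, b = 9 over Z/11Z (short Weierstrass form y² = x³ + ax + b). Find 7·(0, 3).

Write P = (0, 3).
Double-and-add on 7 = (111)₂. Start with P = (0, 3) for the leading 1-bit.
double: tangent at (0, 3): λ = (3·0² + 9)/(2·3) ≡ 9/6. 6⁻¹ ≡ 2 (mod 11) since 6·2 = 12 ≡ 1, so λ ≡ 9·2 ≡ 7.
  x = λ² - 0 - 0 = 49 - 0 ≡ 5; y = λ·(0 - 5) - 3 ≡ 6. → (5, 6)
add P: (5, 6) + (0, 3). λ = (3 - 6)/(0 - 5) ≡ 8/6 mod 11. 6⁻¹ ≡ 2 (mod 11) since 6·2 = 12 ≡ 1, so λ ≡ 5.
  x = λ² - 5 - 0 = 25 - 5 ≡ 9; y = λ·(5 - 9) - 6 ≡ 7. → (9, 7)
double: tangent at (9, 7): λ = (3·9² + 9)/(2·7) ≡ 10/3. 3⁻¹ ≡ 4 (mod 11), so λ ≡ 10·4 ≡ 7.
  x = λ² - 9 - 9 = 49 - 18 ≡ 9; y = λ·(9 - 9) - 7 ≡ 4. → (9, 4)
add P: (9, 4) + (0, 3). λ = (3 - 4)/(0 - 9) ≡ 10/2 mod 11. 2⁻¹ ≡ 6 (mod 11), so λ ≡ 5.
  x = λ² - 9 - 0 = 25 - 9 ≡ 5; y = λ·(9 - 5) - 4 ≡ 5. → (5, 5)

(5, 5)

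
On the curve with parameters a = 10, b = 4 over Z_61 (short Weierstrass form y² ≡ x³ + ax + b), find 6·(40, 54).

Write P = (40, 54).
Double-and-add on 6 = (110)₂. Start with P = (40, 54) for the leading 1-bit.
double: tangent at (40, 54): λ = (3·40² + 10)/(2·54) ≡ 52/47. 47⁻¹ ≡ 13 (mod 61) since 47·13 = 611 ≡ 1, so λ ≡ 52·13 ≡ 5.
  x = λ² - 40 - 40 = 25 - 80 ≡ 6; y = λ·(40 - 6) - 54 ≡ 55. → (6, 55)
add P: (6, 55) + (40, 54). λ = (54 - 55)/(40 - 6) ≡ 60/34 mod 61. 34⁻¹ ≡ 9 (mod 61), so λ ≡ 52.
  x = λ² - 6 - 40 = 2704 - 46 ≡ 35; y = λ·(6 - 35) - 55 ≡ 23. → (35, 23)
double: tangent at (35, 23): λ = (3·35² + 10)/(2·23) ≡ 25/46. 46⁻¹ ≡ 4 (mod 61) since 46·4 = 184 ≡ 1, so λ ≡ 25·4 ≡ 39.
  x = λ² - 35 - 35 = 1521 - 70 ≡ 48; y = λ·(35 - 48) - 23 ≡ 19. → (48, 19)

(48, 19)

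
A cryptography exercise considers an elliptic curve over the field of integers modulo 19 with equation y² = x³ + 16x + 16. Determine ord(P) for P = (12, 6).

5

2P: tangent at (12, 6): λ = (3·12² + 16)/(2·6) ≡ 11/12. 12⁻¹ ≡ 8 (mod 19) since 12·8 = 96 ≡ 1, so λ ≡ 11·8 ≡ 12.
  x = λ² - 12 - 12 = 144 - 24 ≡ 6; y = λ·(12 - 6) - 6 ≡ 9. → (6, 9)
3P: (6, 9) + (12, 6). λ = (6 - 9)/(12 - 6) ≡ 16/6 mod 19. 6⁻¹ ≡ 16 (mod 19), so λ ≡ 9.
  x = λ² - 6 - 12 = 81 - 18 ≡ 6; y = λ·(6 - 6) - 9 ≡ 10. → (6, 10)
4P: (6, 10) + (12, 6). λ = (6 - 10)/(12 - 6) ≡ 15/6 mod 19. 6⁻¹ ≡ 16 (mod 19), so λ ≡ 12.
  x = λ² - 6 - 12 = 144 - 18 ≡ 12; y = λ·(6 - 12) - 10 ≡ 13. → (12, 13)
5P: (12, 13) + (12, 6): same x and y₁ ≡ -y₂, so the sum is O.
5P = O, so the order is 5.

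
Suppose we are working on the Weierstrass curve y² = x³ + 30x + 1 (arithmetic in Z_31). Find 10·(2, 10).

(9, 16)

Write G = (2, 10).
Repeated addition: build up to 10G.
2G: tangent at (2, 10): λ = (3·2² + 30)/(2·10) ≡ 11/20. 20⁻¹ ≡ 14 (mod 31), so λ ≡ 11·14 ≡ 30.
  x = λ² - 2 - 2 = 900 - 4 ≡ 28; y = λ·(2 - 28) - 10 ≡ 16. → (28, 16)
3G: (28, 16) + (2, 10). λ = (10 - 16)/(2 - 28) ≡ 25/5 mod 31. 5⁻¹ ≡ 25 (mod 31), so λ ≡ 5.
  x = λ² - 28 - 2 = 25 - 30 ≡ 26; y = λ·(28 - 26) - 16 ≡ 25. → (26, 25)
4G: (26, 25) + (2, 10). λ = (10 - 25)/(2 - 26) ≡ 16/7 mod 31. 7⁻¹ ≡ 9 (mod 31), so λ ≡ 20.
  x = λ² - 26 - 2 = 400 - 28 ≡ 0; y = λ·(26 - 0) - 25 ≡ 30. → (0, 30)
5G: (0, 30) + (2, 10). λ = (10 - 30)/(2 - 0) ≡ 11/2 mod 31. 2⁻¹ ≡ 16 (mod 31) since 2·16 = 32 ≡ 1, so λ ≡ 21.
  x = λ² - 0 - 2 = 441 - 2 ≡ 5; y = λ·(0 - 5) - 30 ≡ 20. → (5, 20)
6G: (5, 20) + (2, 10). λ = (10 - 20)/(2 - 5) ≡ 21/28 mod 31. 28⁻¹ ≡ 10 (mod 31), so λ ≡ 24.
  x = λ² - 5 - 2 = 576 - 7 ≡ 11; y = λ·(5 - 11) - 20 ≡ 22. → (11, 22)
7G: (11, 22) + (2, 10). λ = (10 - 22)/(2 - 11) ≡ 19/22 mod 31. 22⁻¹ ≡ 24 (mod 31), so λ ≡ 22.
  x = λ² - 11 - 2 = 484 - 13 ≡ 6; y = λ·(11 - 6) - 22 ≡ 26. → (6, 26)
8G: (6, 26) + (2, 10). λ = (10 - 26)/(2 - 6) ≡ 15/27 mod 31. 27⁻¹ ≡ 23 (mod 31) since 27·23 = 621 ≡ 1, so λ ≡ 4.
  x = λ² - 6 - 2 = 16 - 8 ≡ 8; y = λ·(6 - 8) - 26 ≡ 28. → (8, 28)
9G: (8, 28) + (2, 10). λ = (10 - 28)/(2 - 8) ≡ 13/25 mod 31. 25⁻¹ ≡ 5 (mod 31), so λ ≡ 3.
  x = λ² - 8 - 2 = 9 - 10 ≡ 30; y = λ·(8 - 30) - 28 ≡ 30. → (30, 30)
10G: (30, 30) + (2, 10). λ = (10 - 30)/(2 - 30) ≡ 11/3 mod 31. 3⁻¹ ≡ 21 (mod 31), so λ ≡ 14.
  x = λ² - 30 - 2 = 196 - 32 ≡ 9; y = λ·(30 - 9) - 30 ≡ 16. → (9, 16)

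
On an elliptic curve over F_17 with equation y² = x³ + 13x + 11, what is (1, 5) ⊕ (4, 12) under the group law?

(8, 7)

(1, 5) + (4, 12). λ = (12 - 5)/(4 - 1) ≡ 7/3 mod 17. 3⁻¹ ≡ 6 (mod 17), so λ ≡ 8.
  x = λ² - 1 - 4 = 64 - 5 ≡ 8; y = λ·(1 - 8) - 5 ≡ 7. → (8, 7)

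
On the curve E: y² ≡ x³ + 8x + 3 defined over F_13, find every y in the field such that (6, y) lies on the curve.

none

x³ + 8x + 3 = 267 ≡ 7 (mod 13).
7 is a non-residue mod 13; no y exists.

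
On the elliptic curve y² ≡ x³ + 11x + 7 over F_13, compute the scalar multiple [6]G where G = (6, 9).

Double-and-add on 6 = (110)₂. Start with G = (6, 9) for the leading 1-bit.
double: tangent at (6, 9): λ = (3·6² + 11)/(2·9) ≡ 2/5. 5⁻¹ ≡ 8 (mod 13) since 5·8 = 40 ≡ 1, so λ ≡ 2·8 ≡ 3.
  x = λ² - 6 - 6 = 9 - 12 ≡ 10; y = λ·(6 - 10) - 9 ≡ 5. → (10, 5)
add G: (10, 5) + (6, 9). λ = (9 - 5)/(6 - 10) ≡ 4/9 mod 13. 9⁻¹ ≡ 3 (mod 13) since 9·3 = 27 ≡ 1, so λ ≡ 12.
  x = λ² - 10 - 6 = 144 - 16 ≡ 11; y = λ·(10 - 11) - 5 ≡ 9. → (11, 9)
double: tangent at (11, 9): λ = (3·11² + 11)/(2·9) ≡ 10/5. 5⁻¹ ≡ 8 (mod 13) since 5·8 = 40 ≡ 1, so λ ≡ 10·8 ≡ 2.
  x = λ² - 11 - 11 = 4 - 22 ≡ 8; y = λ·(11 - 8) - 9 ≡ 10. → (8, 10)

(8, 10)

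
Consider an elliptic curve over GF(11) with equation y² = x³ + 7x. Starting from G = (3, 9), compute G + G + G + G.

Double-and-add on 4 = (100)₂. Start with G = (3, 9) for the leading 1-bit.
double: tangent at (3, 9): λ = (3·3² + 7)/(2·9) ≡ 1/7. 7⁻¹ ≡ 8 (mod 11), so λ ≡ 1·8 ≡ 8.
  x = λ² - 3 - 3 = 64 - 6 ≡ 3; y = λ·(3 - 3) - 9 ≡ 2. → (3, 2)
double: tangent at (3, 2): λ = (3·3² + 7)/(2·2) ≡ 1/4. 4⁻¹ ≡ 3 (mod 11), so λ ≡ 1·3 ≡ 3.
  x = λ² - 3 - 3 = 9 - 6 ≡ 3; y = λ·(3 - 3) - 2 ≡ 9. → (3, 9)

(3, 9)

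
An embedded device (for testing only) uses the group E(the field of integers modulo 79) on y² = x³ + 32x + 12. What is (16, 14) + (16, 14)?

tangent at (16, 14): λ = (3·16² + 32)/(2·14) ≡ 10/28. 28⁻¹ ≡ 48 (mod 79), so λ ≡ 10·48 ≡ 6.
  x = λ² - 16 - 16 = 36 - 32 ≡ 4; y = λ·(16 - 4) - 14 ≡ 58. → (4, 58)

(4, 58)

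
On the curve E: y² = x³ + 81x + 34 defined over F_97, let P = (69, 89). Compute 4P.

(60, 92)

Repeated addition: build up to 4P.
2P: tangent at (69, 89): λ = (3·69² + 81)/(2·89) ≡ 8/81. 81⁻¹ ≡ 6 (mod 97) since 81·6 = 486 ≡ 1, so λ ≡ 8·6 ≡ 48.
  x = λ² - 69 - 69 = 2304 - 138 ≡ 32; y = λ·(69 - 32) - 89 ≡ 38. → (32, 38)
3P: (32, 38) + (69, 89). λ = (89 - 38)/(69 - 32) ≡ 51/37 mod 97. 37⁻¹ ≡ 21 (mod 97) since 37·21 = 777 ≡ 1, so λ ≡ 4.
  x = λ² - 32 - 69 = 16 - 101 ≡ 12; y = λ·(32 - 12) - 38 ≡ 42. → (12, 42)
4P: (12, 42) + (69, 89). λ = (89 - 42)/(69 - 12) ≡ 47/57 mod 97. 57⁻¹ ≡ 80 (mod 97) since 57·80 = 4560 ≡ 1, so λ ≡ 74.
  x = λ² - 12 - 69 = 5476 - 81 ≡ 60; y = λ·(12 - 60) - 42 ≡ 92. → (60, 92)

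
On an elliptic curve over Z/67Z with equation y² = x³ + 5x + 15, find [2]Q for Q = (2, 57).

tangent at (2, 57): λ = (3·2² + 5)/(2·57) ≡ 17/47. 47⁻¹ ≡ 10 (mod 67) since 47·10 = 470 ≡ 1, so λ ≡ 17·10 ≡ 36.
  x = λ² - 2 - 2 = 1296 - 4 ≡ 19; y = λ·(2 - 19) - 57 ≡ 1. → (19, 1)

(19, 1)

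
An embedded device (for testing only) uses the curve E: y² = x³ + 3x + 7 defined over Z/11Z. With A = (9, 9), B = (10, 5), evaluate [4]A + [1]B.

O

First 4A:
Repeated addition: build up to 4A.
2A: tangent at (9, 9): λ = (3·9² + 3)/(2·9) ≡ 4/7. 7⁻¹ ≡ 8 (mod 11) since 7·8 = 56 ≡ 1, so λ ≡ 4·8 ≡ 10.
  x = λ² - 9 - 9 = 100 - 18 ≡ 5; y = λ·(9 - 5) - 9 ≡ 9. → (5, 9)
3A: (5, 9) + (9, 9). λ = (9 - 9)/(9 - 5) ≡ 0/4 mod 11. 4⁻¹ ≡ 3 (mod 11), so λ ≡ 0.
  x = λ² - 5 - 9 = 0 - 14 ≡ 8; y = λ·(5 - 8) - 9 ≡ 2. → (8, 2)
4A: (8, 2) + (9, 9). λ = (9 - 2)/(9 - 8) ≡ 7/1 mod 11. 1⁻¹ ≡ 1 (mod 11) since 1·1 = 1 ≡ 1, so λ ≡ 7.
  x = λ² - 8 - 9 = 49 - 17 ≡ 10; y = λ·(8 - 10) - 2 ≡ 6. → (10, 6)
4A = (10, 6).
Finally 4A + B:
(10, 6) + (10, 5): same x and y₁ ≡ -y₂, so the sum is 𝒪.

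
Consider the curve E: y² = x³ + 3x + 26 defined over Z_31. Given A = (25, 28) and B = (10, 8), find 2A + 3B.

(22, 18)

First 2A:
Repeated addition: build up to 2A.
2A: tangent at (25, 28): λ = (3·25² + 3)/(2·28) ≡ 18/25. 25⁻¹ ≡ 5 (mod 31) since 25·5 = 125 ≡ 1, so λ ≡ 18·5 ≡ 28.
  x = λ² - 25 - 25 = 784 - 50 ≡ 21; y = λ·(25 - 21) - 28 ≡ 22. → (21, 22)
2A = (21, 22).
Next 3B:
Repeated addition: build up to 3B.
2B: tangent at (10, 8): λ = (3·10² + 3)/(2·8) ≡ 24/16. 16⁻¹ ≡ 2 (mod 31), so λ ≡ 24·2 ≡ 17.
  x = λ² - 10 - 10 = 289 - 20 ≡ 21; y = λ·(10 - 21) - 8 ≡ 22. → (21, 22)
3B: (21, 22) + (10, 8). λ = (8 - 22)/(10 - 21) ≡ 17/20 mod 31. 20⁻¹ ≡ 14 (mod 31) since 20·14 = 280 ≡ 1, so λ ≡ 21.
  x = λ² - 21 - 10 = 441 - 31 ≡ 7; y = λ·(21 - 7) - 22 ≡ 24. → (7, 24)
3B = (7, 24).
Finally 2A + 3B:
(21, 22) + (7, 24). λ = (24 - 22)/(7 - 21) ≡ 2/17 mod 31. 17⁻¹ ≡ 11 (mod 31) since 17·11 = 187 ≡ 1, so λ ≡ 22.
  x = λ² - 21 - 7 = 484 - 28 ≡ 22; y = λ·(21 - 22) - 22 ≡ 18. → (22, 18)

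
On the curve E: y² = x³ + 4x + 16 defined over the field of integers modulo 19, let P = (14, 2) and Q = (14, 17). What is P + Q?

The two points share x = 14 and their y-coordinates satisfy 2 + 17 ≡ 0 (mod 19), so they are inverses. Their sum is 𝒪.

O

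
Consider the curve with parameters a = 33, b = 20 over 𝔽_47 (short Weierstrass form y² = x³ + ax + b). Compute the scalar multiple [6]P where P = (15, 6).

Double-and-add on 6 = (110)₂. Start with P = (15, 6) for the leading 1-bit.
double: tangent at (15, 6): λ = (3·15² + 33)/(2·6) ≡ 3/12. 12⁻¹ ≡ 4 (mod 47), so λ ≡ 3·4 ≡ 12.
  x = λ² - 15 - 15 = 144 - 30 ≡ 20; y = λ·(15 - 20) - 6 ≡ 28. → (20, 28)
add P: (20, 28) + (15, 6). λ = (6 - 28)/(15 - 20) ≡ 25/42 mod 47. 42⁻¹ ≡ 28 (mod 47), so λ ≡ 42.
  x = λ² - 20 - 15 = 1764 - 35 ≡ 37; y = λ·(20 - 37) - 28 ≡ 10. → (37, 10)
double: tangent at (37, 10): λ = (3·37² + 33)/(2·10) ≡ 4/20. 20⁻¹ ≡ 40 (mod 47) since 20·40 = 800 ≡ 1, so λ ≡ 4·40 ≡ 19.
  x = λ² - 37 - 37 = 361 - 74 ≡ 5; y = λ·(37 - 5) - 10 ≡ 34. → (5, 34)

(5, 34)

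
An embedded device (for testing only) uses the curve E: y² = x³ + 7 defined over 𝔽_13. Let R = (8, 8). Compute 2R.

(11, 8)

tangent at (8, 8): λ = (3·8² + 0)/(2·8) ≡ 10/3. 3⁻¹ ≡ 9 (mod 13), so λ ≡ 10·9 ≡ 12.
  x = λ² - 8 - 8 = 144 - 16 ≡ 11; y = λ·(8 - 11) - 8 ≡ 8. → (11, 8)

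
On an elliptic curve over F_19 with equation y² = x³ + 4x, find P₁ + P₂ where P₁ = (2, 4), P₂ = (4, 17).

(2, 4) + (4, 17). λ = (17 - 4)/(4 - 2) ≡ 13/2 mod 19. 2⁻¹ ≡ 10 (mod 19), so λ ≡ 16.
  x = λ² - 2 - 4 = 256 - 6 ≡ 3; y = λ·(2 - 3) - 4 ≡ 18. → (3, 18)

(3, 18)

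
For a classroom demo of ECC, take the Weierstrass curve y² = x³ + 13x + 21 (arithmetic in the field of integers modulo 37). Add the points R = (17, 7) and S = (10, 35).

(17, 7) + (10, 35). λ = (35 - 7)/(10 - 17) ≡ 28/30 mod 37. 30⁻¹ ≡ 21 (mod 37) since 30·21 = 630 ≡ 1, so λ ≡ 33.
  x = λ² - 17 - 10 = 1089 - 27 ≡ 26; y = λ·(17 - 26) - 7 ≡ 29. → (26, 29)

(26, 29)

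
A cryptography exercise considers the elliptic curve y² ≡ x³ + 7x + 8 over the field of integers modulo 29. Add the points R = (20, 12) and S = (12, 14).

(20, 12) + (12, 14). λ = (14 - 12)/(12 - 20) ≡ 2/21 mod 29. 21⁻¹ ≡ 18 (mod 29), so λ ≡ 7.
  x = λ² - 20 - 12 = 49 - 32 ≡ 17; y = λ·(20 - 17) - 12 ≡ 9. → (17, 9)

(17, 9)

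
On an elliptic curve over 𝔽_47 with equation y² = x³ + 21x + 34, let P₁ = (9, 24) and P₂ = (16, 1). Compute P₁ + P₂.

(9, 24) + (16, 1). λ = (1 - 24)/(16 - 9) ≡ 24/7 mod 47. 7⁻¹ ≡ 27 (mod 47), so λ ≡ 37.
  x = λ² - 9 - 16 = 1369 - 25 ≡ 28; y = λ·(9 - 28) - 24 ≡ 25. → (28, 25)

(28, 25)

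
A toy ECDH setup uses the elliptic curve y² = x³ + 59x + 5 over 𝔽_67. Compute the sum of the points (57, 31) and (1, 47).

(57, 31) + (1, 47). λ = (47 - 31)/(1 - 57) ≡ 16/11 mod 67. 11⁻¹ ≡ 61 (mod 67) since 11·61 = 671 ≡ 1, so λ ≡ 38.
  x = λ² - 57 - 1 = 1444 - 58 ≡ 46; y = λ·(57 - 46) - 31 ≡ 52. → (46, 52)

(46, 52)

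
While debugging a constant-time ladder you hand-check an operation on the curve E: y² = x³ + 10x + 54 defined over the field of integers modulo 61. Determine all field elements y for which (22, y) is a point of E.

x³ + 10x + 54 = 10922 ≡ 3 (mod 61).
Square roots of 3 mod 61: 8 and 53 (since 8² = 64 ≡ 3).

8, 53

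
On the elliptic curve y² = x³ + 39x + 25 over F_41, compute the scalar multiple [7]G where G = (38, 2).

(22, 25)

Double-and-add on 7 = (111)₂. Start with G = (38, 2) for the leading 1-bit.
double: tangent at (38, 2): λ = (3·38² + 39)/(2·2) ≡ 25/4. 4⁻¹ ≡ 31 (mod 41), so λ ≡ 25·31 ≡ 37.
  x = λ² - 38 - 38 = 1369 - 76 ≡ 22; y = λ·(38 - 22) - 2 ≡ 16. → (22, 16)
add G: (22, 16) + (38, 2). λ = (2 - 16)/(38 - 22) ≡ 27/16 mod 41. 16⁻¹ ≡ 18 (mod 41) since 16·18 = 288 ≡ 1, so λ ≡ 35.
  x = λ² - 22 - 38 = 1225 - 60 ≡ 17; y = λ·(22 - 17) - 16 ≡ 36. → (17, 36)
double: tangent at (17, 36): λ = (3·17² + 39)/(2·36) ≡ 4/31. 31⁻¹ ≡ 4 (mod 41), so λ ≡ 4·4 ≡ 16.
  x = λ² - 17 - 17 = 256 - 34 ≡ 17; y = λ·(17 - 17) - 36 ≡ 5. → (17, 5)
add G: (17, 5) + (38, 2). λ = (2 - 5)/(38 - 17) ≡ 38/21 mod 41. 21⁻¹ ≡ 2 (mod 41), so λ ≡ 35.
  x = λ² - 17 - 38 = 1225 - 55 ≡ 22; y = λ·(17 - 22) - 5 ≡ 25. → (22, 25)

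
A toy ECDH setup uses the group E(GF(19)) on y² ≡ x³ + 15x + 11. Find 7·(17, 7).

Write G = (17, 7).
Repeated addition: build up to 7G.
2G: tangent at (17, 7): λ = (3·17² + 15)/(2·7) ≡ 8/14. 14⁻¹ ≡ 15 (mod 19), so λ ≡ 8·15 ≡ 6.
  x = λ² - 17 - 17 = 36 - 34 ≡ 2; y = λ·(17 - 2) - 7 ≡ 7. → (2, 7)
3G: (2, 7) + (17, 7). λ = (7 - 7)/(17 - 2) ≡ 0/15 mod 19. 15⁻¹ ≡ 14 (mod 19), so λ ≡ 0.
  x = λ² - 2 - 17 = 0 - 19 ≡ 0; y = λ·(2 - 0) - 7 ≡ 12. → (0, 12)
4G: (0, 12) + (17, 7). λ = (7 - 12)/(17 - 0) ≡ 14/17 mod 19. 17⁻¹ ≡ 9 (mod 19) since 17·9 = 153 ≡ 1, so λ ≡ 12.
  x = λ² - 0 - 17 = 144 - 17 ≡ 13; y = λ·(0 - 13) - 12 ≡ 3. → (13, 3)
5G: (13, 3) + (17, 7). λ = (7 - 3)/(17 - 13) ≡ 4/4 mod 19. 4⁻¹ ≡ 5 (mod 19), so λ ≡ 1.
  x = λ² - 13 - 17 = 1 - 30 ≡ 9; y = λ·(13 - 9) - 3 ≡ 1. → (9, 1)
6G: (9, 1) + (17, 7). λ = (7 - 1)/(17 - 9) ≡ 6/8 mod 19. 8⁻¹ ≡ 12 (mod 19), so λ ≡ 15.
  x = λ² - 9 - 17 = 225 - 26 ≡ 9; y = λ·(9 - 9) - 1 ≡ 18. → (9, 18)
7G: (9, 18) + (17, 7). λ = (7 - 18)/(17 - 9) ≡ 8/8 mod 19. 8⁻¹ ≡ 12 (mod 19), so λ ≡ 1.
  x = λ² - 9 - 17 = 1 - 26 ≡ 13; y = λ·(9 - 13) - 18 ≡ 16. → (13, 16)

(13, 16)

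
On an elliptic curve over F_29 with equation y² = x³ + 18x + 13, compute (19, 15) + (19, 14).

The two points share x = 19 and their y-coordinates satisfy 15 + 14 ≡ 0 (mod 29), so they are inverses. Their sum is ∞.

O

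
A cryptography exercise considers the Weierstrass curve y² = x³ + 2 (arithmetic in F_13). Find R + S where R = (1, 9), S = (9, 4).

(1, 9) + (9, 4). λ = (4 - 9)/(9 - 1) ≡ 8/8 mod 13. 8⁻¹ ≡ 5 (mod 13), so λ ≡ 1.
  x = λ² - 1 - 9 = 1 - 10 ≡ 4; y = λ·(1 - 4) - 9 ≡ 1. → (4, 1)

(4, 1)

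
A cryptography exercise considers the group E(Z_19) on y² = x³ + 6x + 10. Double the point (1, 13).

tangent at (1, 13): λ = (3·1² + 6)/(2·13) ≡ 9/7. 7⁻¹ ≡ 11 (mod 19), so λ ≡ 9·11 ≡ 4.
  x = λ² - 1 - 1 = 16 - 2 ≡ 14; y = λ·(1 - 14) - 13 ≡ 11. → (14, 11)

(14, 11)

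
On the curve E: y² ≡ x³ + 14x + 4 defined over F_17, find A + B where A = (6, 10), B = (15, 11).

(0, 2)

(6, 10) + (15, 11). λ = (11 - 10)/(15 - 6) ≡ 1/9 mod 17. 9⁻¹ ≡ 2 (mod 17), so λ ≡ 2.
  x = λ² - 6 - 15 = 4 - 21 ≡ 0; y = λ·(6 - 0) - 10 ≡ 2. → (0, 2)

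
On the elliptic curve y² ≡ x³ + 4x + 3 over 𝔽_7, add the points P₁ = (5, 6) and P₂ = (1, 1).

(3, 0)

(5, 6) + (1, 1). λ = (1 - 6)/(1 - 5) ≡ 2/3 mod 7. 3⁻¹ ≡ 5 (mod 7) since 3·5 = 15 ≡ 1, so λ ≡ 3.
  x = λ² - 5 - 1 = 9 - 6 ≡ 3; y = λ·(5 - 3) - 6 ≡ 0. → (3, 0)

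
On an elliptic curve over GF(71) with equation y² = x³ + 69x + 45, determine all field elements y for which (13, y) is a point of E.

21, 50

x³ + 69x + 45 = 3139 ≡ 15 (mod 71).
Square roots of 15 mod 71: 21 and 50 (since 21² = 441 ≡ 15).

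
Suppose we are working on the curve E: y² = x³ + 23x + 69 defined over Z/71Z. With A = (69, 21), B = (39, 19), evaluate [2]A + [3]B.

First 2A:
Repeated addition: build up to 2A.
2A: tangent at (69, 21): λ = (3·69² + 23)/(2·21) ≡ 35/42. 42⁻¹ ≡ 22 (mod 71), so λ ≡ 35·22 ≡ 60.
  x = λ² - 69 - 69 = 3600 - 138 ≡ 54; y = λ·(69 - 54) - 21 ≡ 27. → (54, 27)
2A = (54, 27).
Next 3B:
Repeated addition: build up to 3B.
2B: tangent at (39, 19): λ = (3·39² + 23)/(2·19) ≡ 42/38. 38⁻¹ ≡ 43 (mod 71), so λ ≡ 42·43 ≡ 31.
  x = λ² - 39 - 39 = 961 - 78 ≡ 31; y = λ·(39 - 31) - 19 ≡ 16. → (31, 16)
3B: (31, 16) + (39, 19). λ = (19 - 16)/(39 - 31) ≡ 3/8 mod 71. 8⁻¹ ≡ 9 (mod 71), so λ ≡ 27.
  x = λ² - 31 - 39 = 729 - 70 ≡ 20; y = λ·(31 - 20) - 16 ≡ 68. → (20, 68)
3B = (20, 68).
Finally 2A + 3B:
(54, 27) + (20, 68). λ = (68 - 27)/(20 - 54) ≡ 41/37 mod 71. 37⁻¹ ≡ 48 (mod 71) since 37·48 = 1776 ≡ 1, so λ ≡ 51.
  x = λ² - 54 - 20 = 2601 - 74 ≡ 42; y = λ·(54 - 42) - 27 ≡ 17. → (42, 17)

(42, 17)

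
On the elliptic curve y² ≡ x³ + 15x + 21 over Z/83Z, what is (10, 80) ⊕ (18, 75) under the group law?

(10, 80) + (18, 75). λ = (75 - 80)/(18 - 10) ≡ 78/8 mod 83. 8⁻¹ ≡ 52 (mod 83), so λ ≡ 72.
  x = λ² - 10 - 18 = 5184 - 28 ≡ 10; y = λ·(10 - 10) - 80 ≡ 3. → (10, 3)

(10, 3)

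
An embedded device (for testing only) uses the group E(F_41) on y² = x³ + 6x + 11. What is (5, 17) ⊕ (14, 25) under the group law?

(40, 2)

(5, 17) + (14, 25). λ = (25 - 17)/(14 - 5) ≡ 8/9 mod 41. 9⁻¹ ≡ 32 (mod 41), so λ ≡ 10.
  x = λ² - 5 - 14 = 100 - 19 ≡ 40; y = λ·(5 - 40) - 17 ≡ 2. → (40, 2)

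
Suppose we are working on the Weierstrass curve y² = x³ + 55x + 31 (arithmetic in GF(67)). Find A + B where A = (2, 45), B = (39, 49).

(2, 45) + (39, 49). λ = (49 - 45)/(39 - 2) ≡ 4/37 mod 67. 37⁻¹ ≡ 29 (mod 67), so λ ≡ 49.
  x = λ² - 2 - 39 = 2401 - 41 ≡ 15; y = λ·(2 - 15) - 45 ≡ 55. → (15, 55)

(15, 55)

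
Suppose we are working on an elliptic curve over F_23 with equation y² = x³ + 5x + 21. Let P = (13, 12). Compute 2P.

tangent at (13, 12): λ = (3·13² + 5)/(2·12) ≡ 6/1. 1⁻¹ ≡ 1 (mod 23) since 1·1 = 1 ≡ 1, so λ ≡ 6·1 ≡ 6.
  x = λ² - 13 - 13 = 36 - 26 ≡ 10; y = λ·(13 - 10) - 12 ≡ 6. → (10, 6)

(10, 6)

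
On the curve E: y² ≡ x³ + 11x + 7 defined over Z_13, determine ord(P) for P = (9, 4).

2P: tangent at (9, 4): λ = (3·9² + 11)/(2·4) ≡ 7/8. 8⁻¹ ≡ 5 (mod 13), so λ ≡ 7·5 ≡ 9.
  x = λ² - 9 - 9 = 81 - 18 ≡ 11; y = λ·(9 - 11) - 4 ≡ 4. → (11, 4)
3P: (11, 4) + (9, 4). λ = (4 - 4)/(9 - 11) ≡ 0/11 mod 13. 11⁻¹ ≡ 6 (mod 13) since 11·6 = 66 ≡ 1, so λ ≡ 0.
  x = λ² - 11 - 9 = 0 - 20 ≡ 6; y = λ·(11 - 6) - 4 ≡ 9. → (6, 9)
4P: (6, 9) + (9, 4). λ = (4 - 9)/(9 - 6) ≡ 8/3 mod 13. 3⁻¹ ≡ 9 (mod 13), so λ ≡ 7.
  x = λ² - 6 - 9 = 49 - 15 ≡ 8; y = λ·(6 - 8) - 9 ≡ 3. → (8, 3)
5P: (8, 3) + (9, 4). λ = (4 - 3)/(9 - 8) ≡ 1/1 mod 13. 1⁻¹ ≡ 1 (mod 13), so λ ≡ 1.
  x = λ² - 8 - 9 = 1 - 17 ≡ 10; y = λ·(8 - 10) - 3 ≡ 8. → (10, 8)
6P: (10, 8) + (9, 4). λ = (4 - 8)/(9 - 10) ≡ 9/12 mod 13. 12⁻¹ ≡ 12 (mod 13) since 12·12 = 144 ≡ 1, so λ ≡ 4.
  x = λ² - 10 - 9 = 16 - 19 ≡ 10; y = λ·(10 - 10) - 8 ≡ 5. → (10, 5)
7P: (10, 5) + (9, 4). λ = (4 - 5)/(9 - 10) ≡ 12/12 mod 13. 12⁻¹ ≡ 12 (mod 13), so λ ≡ 1.
  x = λ² - 10 - 9 = 1 - 19 ≡ 8; y = λ·(10 - 8) - 5 ≡ 10. → (8, 10)
8P: (8, 10) + (9, 4). λ = (4 - 10)/(9 - 8) ≡ 7/1 mod 13. 1⁻¹ ≡ 1 (mod 13) since 1·1 = 1 ≡ 1, so λ ≡ 7.
  x = λ² - 8 - 9 = 49 - 17 ≡ 6; y = λ·(8 - 6) - 10 ≡ 4. → (6, 4)
9P: (6, 4) + (9, 4). λ = (4 - 4)/(9 - 6) ≡ 0/3 mod 13. 3⁻¹ ≡ 9 (mod 13), so λ ≡ 0.
  x = λ² - 6 - 9 = 0 - 15 ≡ 11; y = λ·(6 - 11) - 4 ≡ 9. → (11, 9)
10P: (11, 9) + (9, 4). λ = (4 - 9)/(9 - 11) ≡ 8/11 mod 13. 11⁻¹ ≡ 6 (mod 13) since 11·6 = 66 ≡ 1, so λ ≡ 9.
  x = λ² - 11 - 9 = 81 - 20 ≡ 9; y = λ·(11 - 9) - 9 ≡ 9. → (9, 9)
11P: (9, 9) + (9, 4): same x and y₁ ≡ -y₂, so the sum is ∞.
11P = ∞, so the order is 11.

11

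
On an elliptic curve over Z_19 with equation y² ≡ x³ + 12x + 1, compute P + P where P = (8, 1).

(14, 14)

tangent at (8, 1): λ = (3·8² + 12)/(2·1) ≡ 14/2. 2⁻¹ ≡ 10 (mod 19), so λ ≡ 14·10 ≡ 7.
  x = λ² - 8 - 8 = 49 - 16 ≡ 14; y = λ·(8 - 14) - 1 ≡ 14. → (14, 14)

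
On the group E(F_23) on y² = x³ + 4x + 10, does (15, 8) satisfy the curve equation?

y² = 8² ≡ 18; x³ + 4x + 10 = 3445 ≡ 18 (mod 23). 18 = 18.

yes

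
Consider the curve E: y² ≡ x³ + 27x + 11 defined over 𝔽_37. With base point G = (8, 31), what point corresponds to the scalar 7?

(7, 5)

Double-and-add on 7 = (111)₂. Start with G = (8, 31) for the leading 1-bit.
double: tangent at (8, 31): λ = (3·8² + 27)/(2·31) ≡ 34/25. 25⁻¹ ≡ 3 (mod 37), so λ ≡ 34·3 ≡ 28.
  x = λ² - 8 - 8 = 784 - 16 ≡ 28; y = λ·(8 - 28) - 31 ≡ 1. → (28, 1)
add G: (28, 1) + (8, 31). λ = (31 - 1)/(8 - 28) ≡ 30/17 mod 37. 17⁻¹ ≡ 24 (mod 37) since 17·24 = 408 ≡ 1, so λ ≡ 17.
  x = λ² - 28 - 8 = 289 - 36 ≡ 31; y = λ·(28 - 31) - 1 ≡ 22. → (31, 22)
double: tangent at (31, 22): λ = (3·31² + 27)/(2·22) ≡ 24/7. 7⁻¹ ≡ 16 (mod 37) since 7·16 = 112 ≡ 1, so λ ≡ 24·16 ≡ 14.
  x = λ² - 31 - 31 = 196 - 62 ≡ 23; y = λ·(31 - 23) - 22 ≡ 16. → (23, 16)
add G: (23, 16) + (8, 31). λ = (31 - 16)/(8 - 23) ≡ 15/22 mod 37. 22⁻¹ ≡ 32 (mod 37), so λ ≡ 36.
  x = λ² - 23 - 8 = 1296 - 31 ≡ 7; y = λ·(23 - 7) - 16 ≡ 5. → (7, 5)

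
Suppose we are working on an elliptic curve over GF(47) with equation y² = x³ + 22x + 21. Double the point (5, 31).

(22, 22)

tangent at (5, 31): λ = (3·5² + 22)/(2·31) ≡ 3/15. 15⁻¹ ≡ 22 (mod 47), so λ ≡ 3·22 ≡ 19.
  x = λ² - 5 - 5 = 361 - 10 ≡ 22; y = λ·(5 - 22) - 31 ≡ 22. → (22, 22)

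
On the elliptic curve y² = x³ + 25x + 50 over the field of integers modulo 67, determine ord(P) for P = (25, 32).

7

2P: tangent at (25, 32): λ = (3·25² + 25)/(2·32) ≡ 24/64. 64⁻¹ ≡ 22 (mod 67), so λ ≡ 24·22 ≡ 59.
  x = λ² - 25 - 25 = 3481 - 50 ≡ 14; y = λ·(25 - 14) - 32 ≡ 14. → (14, 14)
3P: (14, 14) + (25, 32). λ = (32 - 14)/(25 - 14) ≡ 18/11 mod 67. 11⁻¹ ≡ 61 (mod 67) since 11·61 = 671 ≡ 1, so λ ≡ 26.
  x = λ² - 14 - 25 = 676 - 39 ≡ 34; y = λ·(14 - 34) - 14 ≡ 2. → (34, 2)
4P: (34, 2) + (25, 32). λ = (32 - 2)/(25 - 34) ≡ 30/58 mod 67. 58⁻¹ ≡ 52 (mod 67) since 58·52 = 3016 ≡ 1, so λ ≡ 19.
  x = λ² - 34 - 25 = 361 - 59 ≡ 34; y = λ·(34 - 34) - 2 ≡ 65. → (34, 65)
5P: (34, 65) + (25, 32). λ = (32 - 65)/(25 - 34) ≡ 34/58 mod 67. 58⁻¹ ≡ 52 (mod 67) since 58·52 = 3016 ≡ 1, so λ ≡ 26.
  x = λ² - 34 - 25 = 676 - 59 ≡ 14; y = λ·(34 - 14) - 65 ≡ 53. → (14, 53)
6P: (14, 53) + (25, 32). λ = (32 - 53)/(25 - 14) ≡ 46/11 mod 67. 11⁻¹ ≡ 61 (mod 67) since 11·61 = 671 ≡ 1, so λ ≡ 59.
  x = λ² - 14 - 25 = 3481 - 39 ≡ 25; y = λ·(14 - 25) - 53 ≡ 35. → (25, 35)
7P: (25, 35) + (25, 32): same x and y₁ ≡ -y₂, so the sum is O.
7P = O, so the order is 7.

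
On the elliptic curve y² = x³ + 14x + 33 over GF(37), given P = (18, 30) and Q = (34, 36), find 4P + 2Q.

O

First 4P:
Repeated addition: build up to 4P.
2P: tangent at (18, 30): λ = (3·18² + 14)/(2·30) ≡ 24/23. 23⁻¹ ≡ 29 (mod 37), so λ ≡ 24·29 ≡ 30.
  x = λ² - 18 - 18 = 900 - 36 ≡ 13; y = λ·(18 - 13) - 30 ≡ 9. → (13, 9)
3P: (13, 9) + (18, 30). λ = (30 - 9)/(18 - 13) ≡ 21/5 mod 37. 5⁻¹ ≡ 15 (mod 37) since 5·15 = 75 ≡ 1, so λ ≡ 19.
  x = λ² - 13 - 18 = 361 - 31 ≡ 34; y = λ·(13 - 34) - 9 ≡ 36. → (34, 36)
4P: (34, 36) + (18, 30). λ = (30 - 36)/(18 - 34) ≡ 31/21 mod 37. 21⁻¹ ≡ 30 (mod 37), so λ ≡ 5.
  x = λ² - 34 - 18 = 25 - 52 ≡ 10; y = λ·(34 - 10) - 36 ≡ 10. → (10, 10)
4P = (10, 10).
Next 2Q:
Repeated addition: build up to 2Q.
2Q: tangent at (34, 36): λ = (3·34² + 14)/(2·36) ≡ 4/35. 35⁻¹ ≡ 18 (mod 37) since 35·18 = 630 ≡ 1, so λ ≡ 4·18 ≡ 35.
  x = λ² - 34 - 34 = 1225 - 68 ≡ 10; y = λ·(34 - 10) - 36 ≡ 27. → (10, 27)
2Q = (10, 27).
Finally 4P + 2Q:
(10, 10) + (10, 27): same x and y₁ ≡ -y₂, so the sum is ∞.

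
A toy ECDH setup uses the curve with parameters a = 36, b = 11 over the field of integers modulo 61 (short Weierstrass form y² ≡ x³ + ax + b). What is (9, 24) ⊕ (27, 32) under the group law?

(9, 24) + (27, 32). λ = (32 - 24)/(27 - 9) ≡ 8/18 mod 61. 18⁻¹ ≡ 17 (mod 61), so λ ≡ 14.
  x = λ² - 9 - 27 = 196 - 36 ≡ 38; y = λ·(9 - 38) - 24 ≡ 58. → (38, 58)

(38, 58)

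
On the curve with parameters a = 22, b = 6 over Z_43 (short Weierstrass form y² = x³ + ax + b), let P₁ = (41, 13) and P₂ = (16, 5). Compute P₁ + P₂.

(0, 7)

(41, 13) + (16, 5). λ = (5 - 13)/(16 - 41) ≡ 35/18 mod 43. 18⁻¹ ≡ 12 (mod 43), so λ ≡ 33.
  x = λ² - 41 - 16 = 1089 - 57 ≡ 0; y = λ·(41 - 0) - 13 ≡ 7. → (0, 7)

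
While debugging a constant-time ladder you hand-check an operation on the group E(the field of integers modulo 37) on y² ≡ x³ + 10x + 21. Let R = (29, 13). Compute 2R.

(19, 22)

tangent at (29, 13): λ = (3·29² + 10)/(2·13) ≡ 17/26. 26⁻¹ ≡ 10 (mod 37) since 26·10 = 260 ≡ 1, so λ ≡ 17·10 ≡ 22.
  x = λ² - 29 - 29 = 484 - 58 ≡ 19; y = λ·(29 - 19) - 13 ≡ 22. → (19, 22)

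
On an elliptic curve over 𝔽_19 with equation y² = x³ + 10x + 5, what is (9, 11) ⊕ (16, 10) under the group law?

(1, 15)

(9, 11) + (16, 10). λ = (10 - 11)/(16 - 9) ≡ 18/7 mod 19. 7⁻¹ ≡ 11 (mod 19) since 7·11 = 77 ≡ 1, so λ ≡ 8.
  x = λ² - 9 - 16 = 64 - 25 ≡ 1; y = λ·(9 - 1) - 11 ≡ 15. → (1, 15)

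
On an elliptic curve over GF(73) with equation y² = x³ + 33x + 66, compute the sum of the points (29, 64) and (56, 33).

(49, 59)

(29, 64) + (56, 33). λ = (33 - 64)/(56 - 29) ≡ 42/27 mod 73. 27⁻¹ ≡ 46 (mod 73) since 27·46 = 1242 ≡ 1, so λ ≡ 34.
  x = λ² - 29 - 56 = 1156 - 85 ≡ 49; y = λ·(29 - 49) - 64 ≡ 59. → (49, 59)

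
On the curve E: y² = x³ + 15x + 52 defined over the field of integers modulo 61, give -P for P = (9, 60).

-(9, 60) = (9, -60 mod 61) = (9, 1).

(9, 1)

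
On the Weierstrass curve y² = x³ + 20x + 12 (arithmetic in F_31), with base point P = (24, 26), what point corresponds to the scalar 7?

Repeated addition: build up to 7P.
2P: tangent at (24, 26): λ = (3·24² + 20)/(2·26) ≡ 12/21. 21⁻¹ ≡ 3 (mod 31), so λ ≡ 12·3 ≡ 5.
  x = λ² - 24 - 24 = 25 - 48 ≡ 8; y = λ·(24 - 8) - 26 ≡ 23. → (8, 23)
3P: (8, 23) + (24, 26). λ = (26 - 23)/(24 - 8) ≡ 3/16 mod 31. 16⁻¹ ≡ 2 (mod 31), so λ ≡ 6.
  x = λ² - 8 - 24 = 36 - 32 ≡ 4; y = λ·(8 - 4) - 23 ≡ 1. → (4, 1)
4P: (4, 1) + (24, 26). λ = (26 - 1)/(24 - 4) ≡ 25/20 mod 31. 20⁻¹ ≡ 14 (mod 31) since 20·14 = 280 ≡ 1, so λ ≡ 9.
  x = λ² - 4 - 24 = 81 - 28 ≡ 22; y = λ·(4 - 22) - 1 ≡ 23. → (22, 23)
5P: (22, 23) + (24, 26). λ = (26 - 23)/(24 - 22) ≡ 3/2 mod 31. 2⁻¹ ≡ 16 (mod 31), so λ ≡ 17.
  x = λ² - 22 - 24 = 289 - 46 ≡ 26; y = λ·(22 - 26) - 23 ≡ 2. → (26, 2)
6P: (26, 2) + (24, 26). λ = (26 - 2)/(24 - 26) ≡ 24/29 mod 31. 29⁻¹ ≡ 15 (mod 31) since 29·15 = 435 ≡ 1, so λ ≡ 19.
  x = λ² - 26 - 24 = 361 - 50 ≡ 1; y = λ·(26 - 1) - 2 ≡ 8. → (1, 8)
7P: (1, 8) + (24, 26). λ = (26 - 8)/(24 - 1) ≡ 18/23 mod 31. 23⁻¹ ≡ 27 (mod 31), so λ ≡ 21.
  x = λ² - 1 - 24 = 441 - 25 ≡ 13; y = λ·(1 - 13) - 8 ≡ 19. → (13, 19)

(13, 19)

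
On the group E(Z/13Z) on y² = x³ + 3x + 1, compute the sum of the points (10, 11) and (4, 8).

(9, 9)

(10, 11) + (4, 8). λ = (8 - 11)/(4 - 10) ≡ 10/7 mod 13. 7⁻¹ ≡ 2 (mod 13), so λ ≡ 7.
  x = λ² - 10 - 4 = 49 - 14 ≡ 9; y = λ·(10 - 9) - 11 ≡ 9. → (9, 9)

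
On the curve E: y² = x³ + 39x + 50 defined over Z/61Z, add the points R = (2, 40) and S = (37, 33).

(2, 40) + (37, 33). λ = (33 - 40)/(37 - 2) ≡ 54/35 mod 61. 35⁻¹ ≡ 7 (mod 61), so λ ≡ 12.
  x = λ² - 2 - 37 = 144 - 39 ≡ 44; y = λ·(2 - 44) - 40 ≡ 5. → (44, 5)

(44, 5)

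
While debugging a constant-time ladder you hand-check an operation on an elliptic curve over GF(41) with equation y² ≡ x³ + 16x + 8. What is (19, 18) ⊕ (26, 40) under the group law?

(19, 18) + (26, 40). λ = (40 - 18)/(26 - 19) ≡ 22/7 mod 41. 7⁻¹ ≡ 6 (mod 41), so λ ≡ 9.
  x = λ² - 19 - 26 = 81 - 45 ≡ 36; y = λ·(19 - 36) - 18 ≡ 34. → (36, 34)

(36, 34)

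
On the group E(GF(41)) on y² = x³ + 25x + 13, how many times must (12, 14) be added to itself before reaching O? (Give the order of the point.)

11

2P: tangent at (12, 14): λ = (3·12² + 25)/(2·14) ≡ 6/28. 28⁻¹ ≡ 22 (mod 41), so λ ≡ 6·22 ≡ 9.
  x = λ² - 12 - 12 = 81 - 24 ≡ 16; y = λ·(12 - 16) - 14 ≡ 32. → (16, 32)
3P: (16, 32) + (12, 14). λ = (14 - 32)/(12 - 16) ≡ 23/37 mod 41. 37⁻¹ ≡ 10 (mod 41) since 37·10 = 370 ≡ 1, so λ ≡ 25.
  x = λ² - 16 - 12 = 625 - 28 ≡ 23; y = λ·(16 - 23) - 32 ≡ 39. → (23, 39)
4P: (23, 39) + (12, 14). λ = (14 - 39)/(12 - 23) ≡ 16/30 mod 41. 30⁻¹ ≡ 26 (mod 41), so λ ≡ 6.
  x = λ² - 23 - 12 = 36 - 35 ≡ 1; y = λ·(23 - 1) - 39 ≡ 11. → (1, 11)
5P: (1, 11) + (12, 14). λ = (14 - 11)/(12 - 1) ≡ 3/11 mod 41. 11⁻¹ ≡ 15 (mod 41), so λ ≡ 4.
  x = λ² - 1 - 12 = 16 - 13 ≡ 3; y = λ·(1 - 3) - 11 ≡ 22. → (3, 22)
6P: (3, 22) + (12, 14). λ = (14 - 22)/(12 - 3) ≡ 33/9 mod 41. 9⁻¹ ≡ 32 (mod 41) since 9·32 = 288 ≡ 1, so λ ≡ 31.
  x = λ² - 3 - 12 = 961 - 15 ≡ 3; y = λ·(3 - 3) - 22 ≡ 19. → (3, 19)
7P: (3, 19) + (12, 14). λ = (14 - 19)/(12 - 3) ≡ 36/9 mod 41. 9⁻¹ ≡ 32 (mod 41), so λ ≡ 4.
  x = λ² - 3 - 12 = 16 - 15 ≡ 1; y = λ·(3 - 1) - 19 ≡ 30. → (1, 30)
8P: (1, 30) + (12, 14). λ = (14 - 30)/(12 - 1) ≡ 25/11 mod 41. 11⁻¹ ≡ 15 (mod 41), so λ ≡ 6.
  x = λ² - 1 - 12 = 36 - 13 ≡ 23; y = λ·(1 - 23) - 30 ≡ 2. → (23, 2)
9P: (23, 2) + (12, 14). λ = (14 - 2)/(12 - 23) ≡ 12/30 mod 41. 30⁻¹ ≡ 26 (mod 41), so λ ≡ 25.
  x = λ² - 23 - 12 = 625 - 35 ≡ 16; y = λ·(23 - 16) - 2 ≡ 9. → (16, 9)
10P: (16, 9) + (12, 14). λ = (14 - 9)/(12 - 16) ≡ 5/37 mod 41. 37⁻¹ ≡ 10 (mod 41), so λ ≡ 9.
  x = λ² - 16 - 12 = 81 - 28 ≡ 12; y = λ·(16 - 12) - 9 ≡ 27. → (12, 27)
11P: (12, 27) + (12, 14): same x and y₁ ≡ -y₂, so the sum is O.
11P = O, so the order is 11.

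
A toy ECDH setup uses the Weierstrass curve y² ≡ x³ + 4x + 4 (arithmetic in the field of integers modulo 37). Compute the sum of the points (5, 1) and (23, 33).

(35, 32)

(5, 1) + (23, 33). λ = (33 - 1)/(23 - 5) ≡ 32/18 mod 37. 18⁻¹ ≡ 35 (mod 37) since 18·35 = 630 ≡ 1, so λ ≡ 10.
  x = λ² - 5 - 23 = 100 - 28 ≡ 35; y = λ·(5 - 35) - 1 ≡ 32. → (35, 32)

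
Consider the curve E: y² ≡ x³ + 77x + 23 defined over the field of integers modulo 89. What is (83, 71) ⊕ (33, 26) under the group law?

(83, 71) + (33, 26). λ = (26 - 71)/(33 - 83) ≡ 44/39 mod 89. 39⁻¹ ≡ 16 (mod 89), so λ ≡ 81.
  x = λ² - 83 - 33 = 6561 - 116 ≡ 37; y = λ·(83 - 37) - 71 ≡ 6. → (37, 6)

(37, 6)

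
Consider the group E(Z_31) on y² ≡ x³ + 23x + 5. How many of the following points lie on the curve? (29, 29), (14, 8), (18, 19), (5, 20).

(29, 29): 29² ≡ 4, rhs ≡ 13 → off.
(14, 8): 8² ≡ 2, rhs ≡ 2 → on.
(18, 19): 19² ≡ 20, rhs ≡ 20 → on.
(5, 20): 20² ≡ 28, rhs ≡ 28 → on.

3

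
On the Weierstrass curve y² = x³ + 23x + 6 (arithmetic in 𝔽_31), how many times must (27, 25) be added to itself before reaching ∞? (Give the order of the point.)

12

2P: tangent at (27, 25): λ = (3·27² + 23)/(2·25) ≡ 9/19. 19⁻¹ ≡ 18 (mod 31) since 19·18 = 342 ≡ 1, so λ ≡ 9·18 ≡ 7.
  x = λ² - 27 - 27 = 49 - 54 ≡ 26; y = λ·(27 - 26) - 25 ≡ 13. → (26, 13)
3P: (26, 13) + (27, 25). λ = (25 - 13)/(27 - 26) ≡ 12/1 mod 31. 1⁻¹ ≡ 1 (mod 31), so λ ≡ 12.
  x = λ² - 26 - 27 = 144 - 53 ≡ 29; y = λ·(26 - 29) - 13 ≡ 13. → (29, 13)
4P: (29, 13) + (27, 25). λ = (25 - 13)/(27 - 29) ≡ 12/29 mod 31. 29⁻¹ ≡ 15 (mod 31) since 29·15 = 435 ≡ 1, so λ ≡ 25.
  x = λ² - 29 - 27 = 625 - 56 ≡ 11; y = λ·(29 - 11) - 13 ≡ 3. → (11, 3)
5P: (11, 3) + (27, 25). λ = (25 - 3)/(27 - 11) ≡ 22/16 mod 31. 16⁻¹ ≡ 2 (mod 31), so λ ≡ 13.
  x = λ² - 11 - 27 = 169 - 38 ≡ 7; y = λ·(11 - 7) - 3 ≡ 18. → (7, 18)
6P: (7, 18) + (27, 25). λ = (25 - 18)/(27 - 7) ≡ 7/20 mod 31. 20⁻¹ ≡ 14 (mod 31) since 20·14 = 280 ≡ 1, so λ ≡ 5.
  x = λ² - 7 - 27 = 25 - 34 ≡ 22; y = λ·(7 - 22) - 18 ≡ 0. → (22, 0)
7P: (22, 0) + (27, 25). λ = (25 - 0)/(27 - 22) ≡ 25/5 mod 31. 5⁻¹ ≡ 25 (mod 31), so λ ≡ 5.
  x = λ² - 22 - 27 = 25 - 49 ≡ 7; y = λ·(22 - 7) - 0 ≡ 13. → (7, 13)
8P: (7, 13) + (27, 25). λ = (25 - 13)/(27 - 7) ≡ 12/20 mod 31. 20⁻¹ ≡ 14 (mod 31), so λ ≡ 13.
  x = λ² - 7 - 27 = 169 - 34 ≡ 11; y = λ·(7 - 11) - 13 ≡ 28. → (11, 28)
9P: (11, 28) + (27, 25). λ = (25 - 28)/(27 - 11) ≡ 28/16 mod 31. 16⁻¹ ≡ 2 (mod 31), so λ ≡ 25.
  x = λ² - 11 - 27 = 625 - 38 ≡ 29; y = λ·(11 - 29) - 28 ≡ 18. → (29, 18)
10P: (29, 18) + (27, 25). λ = (25 - 18)/(27 - 29) ≡ 7/29 mod 31. 29⁻¹ ≡ 15 (mod 31), so λ ≡ 12.
  x = λ² - 29 - 27 = 144 - 56 ≡ 26; y = λ·(29 - 26) - 18 ≡ 18. → (26, 18)
11P: (26, 18) + (27, 25). λ = (25 - 18)/(27 - 26) ≡ 7/1 mod 31. 1⁻¹ ≡ 1 (mod 31), so λ ≡ 7.
  x = λ² - 26 - 27 = 49 - 53 ≡ 27; y = λ·(26 - 27) - 18 ≡ 6. → (27, 6)
12P: (27, 6) + (27, 25): same x and y₁ ≡ -y₂, so the sum is ∞.
12P = ∞, so the order is 12.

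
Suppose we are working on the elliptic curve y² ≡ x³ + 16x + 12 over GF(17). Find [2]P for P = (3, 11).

tangent at (3, 11): λ = (3·3² + 16)/(2·11) ≡ 9/5. 5⁻¹ ≡ 7 (mod 17), so λ ≡ 9·7 ≡ 12.
  x = λ² - 3 - 3 = 144 - 6 ≡ 2; y = λ·(3 - 2) - 11 ≡ 1. → (2, 1)

(2, 1)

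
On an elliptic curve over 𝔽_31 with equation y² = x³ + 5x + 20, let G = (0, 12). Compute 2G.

(10, 4)

tangent at (0, 12): λ = (3·0² + 5)/(2·12) ≡ 5/24. 24⁻¹ ≡ 22 (mod 31), so λ ≡ 5·22 ≡ 17.
  x = λ² - 0 - 0 = 289 - 0 ≡ 10; y = λ·(0 - 10) - 12 ≡ 4. → (10, 4)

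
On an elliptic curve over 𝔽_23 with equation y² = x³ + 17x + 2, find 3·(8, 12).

Write P = (8, 12).
Repeated addition: build up to 3P.
2P: tangent at (8, 12): λ = (3·8² + 17)/(2·12) ≡ 2/1. 1⁻¹ ≡ 1 (mod 23), so λ ≡ 2·1 ≡ 2.
  x = λ² - 8 - 8 = 4 - 16 ≡ 11; y = λ·(8 - 11) - 12 ≡ 5. → (11, 5)
3P: (11, 5) + (8, 12). λ = (12 - 5)/(8 - 11) ≡ 7/20 mod 23. 20⁻¹ ≡ 15 (mod 23), so λ ≡ 13.
  x = λ² - 11 - 8 = 169 - 19 ≡ 12; y = λ·(11 - 12) - 5 ≡ 5. → (12, 5)

(12, 5)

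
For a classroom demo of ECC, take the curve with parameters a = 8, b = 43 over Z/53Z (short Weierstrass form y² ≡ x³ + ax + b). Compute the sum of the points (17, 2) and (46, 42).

(34, 44)

(17, 2) + (46, 42). λ = (42 - 2)/(46 - 17) ≡ 40/29 mod 53. 29⁻¹ ≡ 11 (mod 53), so λ ≡ 16.
  x = λ² - 17 - 46 = 256 - 63 ≡ 34; y = λ·(17 - 34) - 2 ≡ 44. → (34, 44)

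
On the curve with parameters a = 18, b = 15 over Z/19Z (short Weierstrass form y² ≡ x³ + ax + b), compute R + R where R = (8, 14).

tangent at (8, 14): λ = (3·8² + 18)/(2·14) ≡ 1/9. 9⁻¹ ≡ 17 (mod 19), so λ ≡ 1·17 ≡ 17.
  x = λ² - 8 - 8 = 289 - 16 ≡ 7; y = λ·(8 - 7) - 14 ≡ 3. → (7, 3)

(7, 3)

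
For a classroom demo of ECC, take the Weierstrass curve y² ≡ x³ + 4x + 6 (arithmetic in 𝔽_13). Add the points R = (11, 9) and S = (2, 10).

(9, 11)

(11, 9) + (2, 10). λ = (10 - 9)/(2 - 11) ≡ 1/4 mod 13. 4⁻¹ ≡ 10 (mod 13) since 4·10 = 40 ≡ 1, so λ ≡ 10.
  x = λ² - 11 - 2 = 100 - 13 ≡ 9; y = λ·(11 - 9) - 9 ≡ 11. → (9, 11)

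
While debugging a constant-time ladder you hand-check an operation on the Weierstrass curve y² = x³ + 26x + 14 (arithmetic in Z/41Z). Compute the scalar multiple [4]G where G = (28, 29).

Repeated addition: build up to 4G.
2G: tangent at (28, 29): λ = (3·28² + 26)/(2·29) ≡ 0/17. 17⁻¹ ≡ 29 (mod 41), so λ ≡ 0·29 ≡ 0.
  x = λ² - 28 - 28 = 0 - 56 ≡ 26; y = λ·(28 - 26) - 29 ≡ 12. → (26, 12)
3G: (26, 12) + (28, 29). λ = (29 - 12)/(28 - 26) ≡ 17/2 mod 41. 2⁻¹ ≡ 21 (mod 41) since 2·21 = 42 ≡ 1, so λ ≡ 29.
  x = λ² - 26 - 28 = 841 - 54 ≡ 8; y = λ·(26 - 8) - 12 ≡ 18. → (8, 18)
4G: (8, 18) + (28, 29). λ = (29 - 18)/(28 - 8) ≡ 11/20 mod 41. 20⁻¹ ≡ 39 (mod 41) since 20·39 = 780 ≡ 1, so λ ≡ 19.
  x = λ² - 8 - 28 = 361 - 36 ≡ 38; y = λ·(8 - 38) - 18 ≡ 27. → (38, 27)

(38, 27)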